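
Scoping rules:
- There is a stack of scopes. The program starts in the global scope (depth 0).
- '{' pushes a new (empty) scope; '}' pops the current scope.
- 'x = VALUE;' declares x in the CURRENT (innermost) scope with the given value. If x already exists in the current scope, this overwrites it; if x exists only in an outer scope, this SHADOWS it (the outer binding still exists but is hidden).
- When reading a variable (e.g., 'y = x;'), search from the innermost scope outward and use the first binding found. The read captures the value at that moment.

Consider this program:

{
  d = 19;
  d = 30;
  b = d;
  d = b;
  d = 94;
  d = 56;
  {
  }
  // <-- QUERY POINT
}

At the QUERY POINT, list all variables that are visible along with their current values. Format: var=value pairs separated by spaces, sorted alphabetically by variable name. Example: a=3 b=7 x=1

Step 1: enter scope (depth=1)
Step 2: declare d=19 at depth 1
Step 3: declare d=30 at depth 1
Step 4: declare b=(read d)=30 at depth 1
Step 5: declare d=(read b)=30 at depth 1
Step 6: declare d=94 at depth 1
Step 7: declare d=56 at depth 1
Step 8: enter scope (depth=2)
Step 9: exit scope (depth=1)
Visible at query point: b=30 d=56

Answer: b=30 d=56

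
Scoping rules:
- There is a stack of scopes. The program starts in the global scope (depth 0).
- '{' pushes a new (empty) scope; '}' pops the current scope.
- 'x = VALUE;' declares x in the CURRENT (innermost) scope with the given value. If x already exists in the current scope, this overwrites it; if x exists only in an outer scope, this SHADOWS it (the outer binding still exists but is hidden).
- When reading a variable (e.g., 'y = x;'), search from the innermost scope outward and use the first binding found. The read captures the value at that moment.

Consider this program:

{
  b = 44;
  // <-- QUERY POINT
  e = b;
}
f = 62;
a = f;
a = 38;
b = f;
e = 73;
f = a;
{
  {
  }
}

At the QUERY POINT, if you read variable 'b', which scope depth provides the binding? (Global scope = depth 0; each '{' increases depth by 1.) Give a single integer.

Answer: 1

Derivation:
Step 1: enter scope (depth=1)
Step 2: declare b=44 at depth 1
Visible at query point: b=44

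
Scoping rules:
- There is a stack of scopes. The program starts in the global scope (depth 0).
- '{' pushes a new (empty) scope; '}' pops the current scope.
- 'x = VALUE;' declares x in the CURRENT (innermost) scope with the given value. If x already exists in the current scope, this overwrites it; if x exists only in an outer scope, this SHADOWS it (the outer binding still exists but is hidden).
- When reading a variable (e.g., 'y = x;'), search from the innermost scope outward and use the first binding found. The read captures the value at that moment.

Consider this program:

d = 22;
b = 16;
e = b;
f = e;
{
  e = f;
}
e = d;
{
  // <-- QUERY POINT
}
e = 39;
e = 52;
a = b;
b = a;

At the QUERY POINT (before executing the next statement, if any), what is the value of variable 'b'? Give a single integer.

Step 1: declare d=22 at depth 0
Step 2: declare b=16 at depth 0
Step 3: declare e=(read b)=16 at depth 0
Step 4: declare f=(read e)=16 at depth 0
Step 5: enter scope (depth=1)
Step 6: declare e=(read f)=16 at depth 1
Step 7: exit scope (depth=0)
Step 8: declare e=(read d)=22 at depth 0
Step 9: enter scope (depth=1)
Visible at query point: b=16 d=22 e=22 f=16

Answer: 16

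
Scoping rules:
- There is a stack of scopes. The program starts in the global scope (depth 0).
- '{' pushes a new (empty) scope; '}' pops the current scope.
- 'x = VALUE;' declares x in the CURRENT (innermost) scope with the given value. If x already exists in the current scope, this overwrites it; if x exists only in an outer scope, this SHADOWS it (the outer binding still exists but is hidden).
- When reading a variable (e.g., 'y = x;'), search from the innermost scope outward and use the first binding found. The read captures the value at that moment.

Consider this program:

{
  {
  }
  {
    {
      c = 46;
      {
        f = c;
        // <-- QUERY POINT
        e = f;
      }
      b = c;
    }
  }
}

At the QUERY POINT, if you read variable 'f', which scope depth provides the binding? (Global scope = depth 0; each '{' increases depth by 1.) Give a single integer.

Answer: 4

Derivation:
Step 1: enter scope (depth=1)
Step 2: enter scope (depth=2)
Step 3: exit scope (depth=1)
Step 4: enter scope (depth=2)
Step 5: enter scope (depth=3)
Step 6: declare c=46 at depth 3
Step 7: enter scope (depth=4)
Step 8: declare f=(read c)=46 at depth 4
Visible at query point: c=46 f=46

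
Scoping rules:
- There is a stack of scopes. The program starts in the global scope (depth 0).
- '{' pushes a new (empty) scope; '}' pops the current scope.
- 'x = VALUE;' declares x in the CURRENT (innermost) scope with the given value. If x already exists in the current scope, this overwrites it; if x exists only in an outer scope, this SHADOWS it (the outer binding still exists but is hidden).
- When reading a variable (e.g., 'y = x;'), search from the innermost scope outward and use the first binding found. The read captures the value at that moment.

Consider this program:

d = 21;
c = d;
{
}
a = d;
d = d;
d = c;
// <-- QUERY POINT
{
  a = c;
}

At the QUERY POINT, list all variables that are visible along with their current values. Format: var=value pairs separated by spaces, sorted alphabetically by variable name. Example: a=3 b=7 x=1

Answer: a=21 c=21 d=21

Derivation:
Step 1: declare d=21 at depth 0
Step 2: declare c=(read d)=21 at depth 0
Step 3: enter scope (depth=1)
Step 4: exit scope (depth=0)
Step 5: declare a=(read d)=21 at depth 0
Step 6: declare d=(read d)=21 at depth 0
Step 7: declare d=(read c)=21 at depth 0
Visible at query point: a=21 c=21 d=21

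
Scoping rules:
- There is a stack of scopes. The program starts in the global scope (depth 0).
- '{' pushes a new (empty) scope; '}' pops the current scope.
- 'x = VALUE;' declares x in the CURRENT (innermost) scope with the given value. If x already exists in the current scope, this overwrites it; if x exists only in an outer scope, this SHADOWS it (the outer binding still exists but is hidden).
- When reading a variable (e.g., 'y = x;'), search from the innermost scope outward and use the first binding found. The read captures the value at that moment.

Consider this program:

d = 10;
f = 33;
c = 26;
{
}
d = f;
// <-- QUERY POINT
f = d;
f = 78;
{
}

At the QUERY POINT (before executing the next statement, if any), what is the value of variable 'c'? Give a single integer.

Answer: 26

Derivation:
Step 1: declare d=10 at depth 0
Step 2: declare f=33 at depth 0
Step 3: declare c=26 at depth 0
Step 4: enter scope (depth=1)
Step 5: exit scope (depth=0)
Step 6: declare d=(read f)=33 at depth 0
Visible at query point: c=26 d=33 f=33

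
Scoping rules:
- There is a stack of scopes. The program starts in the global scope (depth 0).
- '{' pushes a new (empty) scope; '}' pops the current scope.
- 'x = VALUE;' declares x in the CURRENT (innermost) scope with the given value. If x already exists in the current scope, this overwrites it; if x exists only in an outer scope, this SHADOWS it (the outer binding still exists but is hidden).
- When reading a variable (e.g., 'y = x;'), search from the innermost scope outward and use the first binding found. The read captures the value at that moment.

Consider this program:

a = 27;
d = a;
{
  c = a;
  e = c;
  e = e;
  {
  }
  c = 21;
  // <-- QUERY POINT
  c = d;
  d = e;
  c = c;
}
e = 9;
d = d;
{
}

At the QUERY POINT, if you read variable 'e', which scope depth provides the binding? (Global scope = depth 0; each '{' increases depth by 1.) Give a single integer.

Answer: 1

Derivation:
Step 1: declare a=27 at depth 0
Step 2: declare d=(read a)=27 at depth 0
Step 3: enter scope (depth=1)
Step 4: declare c=(read a)=27 at depth 1
Step 5: declare e=(read c)=27 at depth 1
Step 6: declare e=(read e)=27 at depth 1
Step 7: enter scope (depth=2)
Step 8: exit scope (depth=1)
Step 9: declare c=21 at depth 1
Visible at query point: a=27 c=21 d=27 e=27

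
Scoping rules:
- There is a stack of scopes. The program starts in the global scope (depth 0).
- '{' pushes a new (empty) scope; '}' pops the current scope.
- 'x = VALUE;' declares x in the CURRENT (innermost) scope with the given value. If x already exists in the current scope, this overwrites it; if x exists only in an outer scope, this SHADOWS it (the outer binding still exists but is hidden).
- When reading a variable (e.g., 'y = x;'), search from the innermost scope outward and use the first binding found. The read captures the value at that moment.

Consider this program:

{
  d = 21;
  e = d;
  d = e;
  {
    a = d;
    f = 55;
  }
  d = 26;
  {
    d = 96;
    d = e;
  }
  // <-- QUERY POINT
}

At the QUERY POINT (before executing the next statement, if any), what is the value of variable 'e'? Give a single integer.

Answer: 21

Derivation:
Step 1: enter scope (depth=1)
Step 2: declare d=21 at depth 1
Step 3: declare e=(read d)=21 at depth 1
Step 4: declare d=(read e)=21 at depth 1
Step 5: enter scope (depth=2)
Step 6: declare a=(read d)=21 at depth 2
Step 7: declare f=55 at depth 2
Step 8: exit scope (depth=1)
Step 9: declare d=26 at depth 1
Step 10: enter scope (depth=2)
Step 11: declare d=96 at depth 2
Step 12: declare d=(read e)=21 at depth 2
Step 13: exit scope (depth=1)
Visible at query point: d=26 e=21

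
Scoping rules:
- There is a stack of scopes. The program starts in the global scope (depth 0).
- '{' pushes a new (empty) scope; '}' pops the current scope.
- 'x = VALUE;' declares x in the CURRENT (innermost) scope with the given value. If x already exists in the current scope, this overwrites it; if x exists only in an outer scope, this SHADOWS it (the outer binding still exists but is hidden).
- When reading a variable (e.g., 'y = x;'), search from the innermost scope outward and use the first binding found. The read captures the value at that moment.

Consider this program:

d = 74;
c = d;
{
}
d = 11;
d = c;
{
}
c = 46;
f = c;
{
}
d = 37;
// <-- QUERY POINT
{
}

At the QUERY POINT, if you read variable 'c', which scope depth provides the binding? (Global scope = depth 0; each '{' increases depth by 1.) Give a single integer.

Answer: 0

Derivation:
Step 1: declare d=74 at depth 0
Step 2: declare c=(read d)=74 at depth 0
Step 3: enter scope (depth=1)
Step 4: exit scope (depth=0)
Step 5: declare d=11 at depth 0
Step 6: declare d=(read c)=74 at depth 0
Step 7: enter scope (depth=1)
Step 8: exit scope (depth=0)
Step 9: declare c=46 at depth 0
Step 10: declare f=(read c)=46 at depth 0
Step 11: enter scope (depth=1)
Step 12: exit scope (depth=0)
Step 13: declare d=37 at depth 0
Visible at query point: c=46 d=37 f=46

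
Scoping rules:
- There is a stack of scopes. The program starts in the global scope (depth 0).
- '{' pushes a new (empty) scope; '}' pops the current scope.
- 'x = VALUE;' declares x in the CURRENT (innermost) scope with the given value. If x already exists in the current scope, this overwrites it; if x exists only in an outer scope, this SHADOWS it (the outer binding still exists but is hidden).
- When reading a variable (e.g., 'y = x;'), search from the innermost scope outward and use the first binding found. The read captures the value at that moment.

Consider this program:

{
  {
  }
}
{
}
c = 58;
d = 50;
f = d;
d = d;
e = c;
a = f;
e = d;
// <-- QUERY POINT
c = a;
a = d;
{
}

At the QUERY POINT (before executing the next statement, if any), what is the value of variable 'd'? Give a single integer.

Step 1: enter scope (depth=1)
Step 2: enter scope (depth=2)
Step 3: exit scope (depth=1)
Step 4: exit scope (depth=0)
Step 5: enter scope (depth=1)
Step 6: exit scope (depth=0)
Step 7: declare c=58 at depth 0
Step 8: declare d=50 at depth 0
Step 9: declare f=(read d)=50 at depth 0
Step 10: declare d=(read d)=50 at depth 0
Step 11: declare e=(read c)=58 at depth 0
Step 12: declare a=(read f)=50 at depth 0
Step 13: declare e=(read d)=50 at depth 0
Visible at query point: a=50 c=58 d=50 e=50 f=50

Answer: 50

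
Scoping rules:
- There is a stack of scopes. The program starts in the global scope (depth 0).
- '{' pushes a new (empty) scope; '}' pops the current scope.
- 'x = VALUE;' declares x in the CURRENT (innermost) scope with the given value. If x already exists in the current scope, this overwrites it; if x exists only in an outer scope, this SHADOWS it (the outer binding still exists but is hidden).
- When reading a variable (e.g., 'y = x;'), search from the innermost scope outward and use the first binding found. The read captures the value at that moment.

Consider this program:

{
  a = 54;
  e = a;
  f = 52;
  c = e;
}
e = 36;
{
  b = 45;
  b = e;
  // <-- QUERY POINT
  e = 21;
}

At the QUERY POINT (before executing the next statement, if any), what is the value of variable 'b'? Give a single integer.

Step 1: enter scope (depth=1)
Step 2: declare a=54 at depth 1
Step 3: declare e=(read a)=54 at depth 1
Step 4: declare f=52 at depth 1
Step 5: declare c=(read e)=54 at depth 1
Step 6: exit scope (depth=0)
Step 7: declare e=36 at depth 0
Step 8: enter scope (depth=1)
Step 9: declare b=45 at depth 1
Step 10: declare b=(read e)=36 at depth 1
Visible at query point: b=36 e=36

Answer: 36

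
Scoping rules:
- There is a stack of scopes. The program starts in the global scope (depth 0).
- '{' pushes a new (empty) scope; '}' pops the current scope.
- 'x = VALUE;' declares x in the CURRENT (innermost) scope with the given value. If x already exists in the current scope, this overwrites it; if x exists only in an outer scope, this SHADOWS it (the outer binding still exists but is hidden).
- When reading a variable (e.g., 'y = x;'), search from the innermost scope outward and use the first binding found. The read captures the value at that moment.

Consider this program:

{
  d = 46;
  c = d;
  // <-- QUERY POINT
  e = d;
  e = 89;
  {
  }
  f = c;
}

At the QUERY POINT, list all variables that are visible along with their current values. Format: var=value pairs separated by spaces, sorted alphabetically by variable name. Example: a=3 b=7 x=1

Step 1: enter scope (depth=1)
Step 2: declare d=46 at depth 1
Step 3: declare c=(read d)=46 at depth 1
Visible at query point: c=46 d=46

Answer: c=46 d=46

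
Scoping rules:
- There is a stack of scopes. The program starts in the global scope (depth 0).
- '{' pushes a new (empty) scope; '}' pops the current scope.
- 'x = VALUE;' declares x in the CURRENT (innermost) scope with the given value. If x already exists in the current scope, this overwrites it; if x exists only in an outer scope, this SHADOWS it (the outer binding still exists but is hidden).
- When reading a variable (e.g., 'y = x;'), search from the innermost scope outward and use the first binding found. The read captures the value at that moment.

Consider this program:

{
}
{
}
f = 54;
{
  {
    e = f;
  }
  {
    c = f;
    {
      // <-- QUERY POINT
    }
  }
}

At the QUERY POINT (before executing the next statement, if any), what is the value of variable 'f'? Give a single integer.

Step 1: enter scope (depth=1)
Step 2: exit scope (depth=0)
Step 3: enter scope (depth=1)
Step 4: exit scope (depth=0)
Step 5: declare f=54 at depth 0
Step 6: enter scope (depth=1)
Step 7: enter scope (depth=2)
Step 8: declare e=(read f)=54 at depth 2
Step 9: exit scope (depth=1)
Step 10: enter scope (depth=2)
Step 11: declare c=(read f)=54 at depth 2
Step 12: enter scope (depth=3)
Visible at query point: c=54 f=54

Answer: 54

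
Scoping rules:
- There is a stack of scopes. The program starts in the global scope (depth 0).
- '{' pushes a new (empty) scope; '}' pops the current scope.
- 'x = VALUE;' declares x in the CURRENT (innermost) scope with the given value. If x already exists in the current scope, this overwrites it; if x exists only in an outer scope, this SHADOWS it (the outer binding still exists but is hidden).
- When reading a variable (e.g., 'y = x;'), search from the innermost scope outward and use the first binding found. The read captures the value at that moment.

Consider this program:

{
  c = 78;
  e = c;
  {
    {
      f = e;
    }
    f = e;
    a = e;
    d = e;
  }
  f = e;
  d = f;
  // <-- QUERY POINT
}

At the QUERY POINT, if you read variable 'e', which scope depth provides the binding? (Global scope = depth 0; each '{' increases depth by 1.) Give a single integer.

Step 1: enter scope (depth=1)
Step 2: declare c=78 at depth 1
Step 3: declare e=(read c)=78 at depth 1
Step 4: enter scope (depth=2)
Step 5: enter scope (depth=3)
Step 6: declare f=(read e)=78 at depth 3
Step 7: exit scope (depth=2)
Step 8: declare f=(read e)=78 at depth 2
Step 9: declare a=(read e)=78 at depth 2
Step 10: declare d=(read e)=78 at depth 2
Step 11: exit scope (depth=1)
Step 12: declare f=(read e)=78 at depth 1
Step 13: declare d=(read f)=78 at depth 1
Visible at query point: c=78 d=78 e=78 f=78

Answer: 1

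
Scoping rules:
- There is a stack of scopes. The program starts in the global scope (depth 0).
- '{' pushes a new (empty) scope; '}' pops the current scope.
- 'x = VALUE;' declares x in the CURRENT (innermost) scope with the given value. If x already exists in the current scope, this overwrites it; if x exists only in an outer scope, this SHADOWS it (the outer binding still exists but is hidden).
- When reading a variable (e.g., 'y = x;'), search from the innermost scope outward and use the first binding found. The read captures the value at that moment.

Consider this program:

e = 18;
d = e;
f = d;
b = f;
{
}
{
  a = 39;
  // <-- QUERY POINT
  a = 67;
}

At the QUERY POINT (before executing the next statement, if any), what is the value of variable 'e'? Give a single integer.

Step 1: declare e=18 at depth 0
Step 2: declare d=(read e)=18 at depth 0
Step 3: declare f=(read d)=18 at depth 0
Step 4: declare b=(read f)=18 at depth 0
Step 5: enter scope (depth=1)
Step 6: exit scope (depth=0)
Step 7: enter scope (depth=1)
Step 8: declare a=39 at depth 1
Visible at query point: a=39 b=18 d=18 e=18 f=18

Answer: 18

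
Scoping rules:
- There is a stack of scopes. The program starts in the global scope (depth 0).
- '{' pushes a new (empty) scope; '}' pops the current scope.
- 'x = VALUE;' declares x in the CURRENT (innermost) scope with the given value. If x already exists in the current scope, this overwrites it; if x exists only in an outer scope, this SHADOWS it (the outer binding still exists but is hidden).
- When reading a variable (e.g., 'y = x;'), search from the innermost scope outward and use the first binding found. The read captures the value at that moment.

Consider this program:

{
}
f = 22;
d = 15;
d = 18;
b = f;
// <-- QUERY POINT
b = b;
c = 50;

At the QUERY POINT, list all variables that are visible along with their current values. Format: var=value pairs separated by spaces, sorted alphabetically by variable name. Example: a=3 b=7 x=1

Step 1: enter scope (depth=1)
Step 2: exit scope (depth=0)
Step 3: declare f=22 at depth 0
Step 4: declare d=15 at depth 0
Step 5: declare d=18 at depth 0
Step 6: declare b=(read f)=22 at depth 0
Visible at query point: b=22 d=18 f=22

Answer: b=22 d=18 f=22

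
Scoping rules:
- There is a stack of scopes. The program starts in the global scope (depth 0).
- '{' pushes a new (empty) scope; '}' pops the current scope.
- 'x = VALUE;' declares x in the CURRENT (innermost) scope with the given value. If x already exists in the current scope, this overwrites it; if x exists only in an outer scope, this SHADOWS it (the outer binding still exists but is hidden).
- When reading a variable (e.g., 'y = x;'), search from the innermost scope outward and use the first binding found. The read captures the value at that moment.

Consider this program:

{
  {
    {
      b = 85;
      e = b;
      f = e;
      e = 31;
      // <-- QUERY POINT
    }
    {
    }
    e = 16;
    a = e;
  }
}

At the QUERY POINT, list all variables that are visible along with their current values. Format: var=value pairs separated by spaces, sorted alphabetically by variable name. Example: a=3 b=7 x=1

Step 1: enter scope (depth=1)
Step 2: enter scope (depth=2)
Step 3: enter scope (depth=3)
Step 4: declare b=85 at depth 3
Step 5: declare e=(read b)=85 at depth 3
Step 6: declare f=(read e)=85 at depth 3
Step 7: declare e=31 at depth 3
Visible at query point: b=85 e=31 f=85

Answer: b=85 e=31 f=85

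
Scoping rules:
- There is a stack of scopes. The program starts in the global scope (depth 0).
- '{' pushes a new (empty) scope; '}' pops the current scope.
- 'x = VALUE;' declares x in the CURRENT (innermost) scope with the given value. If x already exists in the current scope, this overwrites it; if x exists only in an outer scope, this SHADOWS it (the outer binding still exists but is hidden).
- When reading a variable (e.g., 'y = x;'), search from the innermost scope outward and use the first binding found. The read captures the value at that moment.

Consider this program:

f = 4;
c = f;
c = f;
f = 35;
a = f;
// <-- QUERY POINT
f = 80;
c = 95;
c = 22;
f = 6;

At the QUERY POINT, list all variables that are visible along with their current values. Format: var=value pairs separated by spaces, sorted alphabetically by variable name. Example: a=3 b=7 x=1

Step 1: declare f=4 at depth 0
Step 2: declare c=(read f)=4 at depth 0
Step 3: declare c=(read f)=4 at depth 0
Step 4: declare f=35 at depth 0
Step 5: declare a=(read f)=35 at depth 0
Visible at query point: a=35 c=4 f=35

Answer: a=35 c=4 f=35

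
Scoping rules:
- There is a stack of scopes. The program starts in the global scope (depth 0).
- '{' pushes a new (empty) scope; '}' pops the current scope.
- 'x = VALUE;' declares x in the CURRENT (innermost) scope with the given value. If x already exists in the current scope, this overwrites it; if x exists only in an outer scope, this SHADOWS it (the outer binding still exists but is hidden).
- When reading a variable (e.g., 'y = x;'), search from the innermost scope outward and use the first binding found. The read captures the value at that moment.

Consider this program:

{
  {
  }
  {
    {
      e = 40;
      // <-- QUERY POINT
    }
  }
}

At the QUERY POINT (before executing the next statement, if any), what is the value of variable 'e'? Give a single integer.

Answer: 40

Derivation:
Step 1: enter scope (depth=1)
Step 2: enter scope (depth=2)
Step 3: exit scope (depth=1)
Step 4: enter scope (depth=2)
Step 5: enter scope (depth=3)
Step 6: declare e=40 at depth 3
Visible at query point: e=40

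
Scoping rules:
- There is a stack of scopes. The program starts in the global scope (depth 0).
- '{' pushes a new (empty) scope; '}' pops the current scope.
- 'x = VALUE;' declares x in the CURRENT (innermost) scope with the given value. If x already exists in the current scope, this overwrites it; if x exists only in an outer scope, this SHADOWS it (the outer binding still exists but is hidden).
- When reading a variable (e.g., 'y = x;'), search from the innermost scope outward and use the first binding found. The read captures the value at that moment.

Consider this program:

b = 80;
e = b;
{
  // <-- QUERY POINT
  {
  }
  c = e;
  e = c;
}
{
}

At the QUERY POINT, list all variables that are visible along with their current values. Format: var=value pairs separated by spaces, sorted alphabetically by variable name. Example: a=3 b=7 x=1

Answer: b=80 e=80

Derivation:
Step 1: declare b=80 at depth 0
Step 2: declare e=(read b)=80 at depth 0
Step 3: enter scope (depth=1)
Visible at query point: b=80 e=80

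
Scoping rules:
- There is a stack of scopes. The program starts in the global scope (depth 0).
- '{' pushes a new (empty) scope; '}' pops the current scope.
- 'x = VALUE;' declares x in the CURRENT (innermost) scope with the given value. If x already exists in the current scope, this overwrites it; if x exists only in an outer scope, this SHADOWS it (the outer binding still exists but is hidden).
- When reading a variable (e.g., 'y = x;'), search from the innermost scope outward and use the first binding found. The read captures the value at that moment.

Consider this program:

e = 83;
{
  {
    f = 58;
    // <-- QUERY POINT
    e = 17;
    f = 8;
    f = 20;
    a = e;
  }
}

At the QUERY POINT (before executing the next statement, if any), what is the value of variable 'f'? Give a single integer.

Answer: 58

Derivation:
Step 1: declare e=83 at depth 0
Step 2: enter scope (depth=1)
Step 3: enter scope (depth=2)
Step 4: declare f=58 at depth 2
Visible at query point: e=83 f=58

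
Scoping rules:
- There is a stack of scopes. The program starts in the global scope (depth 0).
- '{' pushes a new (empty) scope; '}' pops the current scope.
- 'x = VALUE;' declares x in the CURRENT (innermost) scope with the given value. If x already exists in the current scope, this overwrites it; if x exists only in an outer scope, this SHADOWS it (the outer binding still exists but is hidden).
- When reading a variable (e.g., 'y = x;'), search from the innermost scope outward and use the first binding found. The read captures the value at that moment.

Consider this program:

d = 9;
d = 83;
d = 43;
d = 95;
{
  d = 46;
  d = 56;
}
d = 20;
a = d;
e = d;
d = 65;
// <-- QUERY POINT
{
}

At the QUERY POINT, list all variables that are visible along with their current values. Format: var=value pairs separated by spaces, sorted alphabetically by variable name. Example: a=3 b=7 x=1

Answer: a=20 d=65 e=20

Derivation:
Step 1: declare d=9 at depth 0
Step 2: declare d=83 at depth 0
Step 3: declare d=43 at depth 0
Step 4: declare d=95 at depth 0
Step 5: enter scope (depth=1)
Step 6: declare d=46 at depth 1
Step 7: declare d=56 at depth 1
Step 8: exit scope (depth=0)
Step 9: declare d=20 at depth 0
Step 10: declare a=(read d)=20 at depth 0
Step 11: declare e=(read d)=20 at depth 0
Step 12: declare d=65 at depth 0
Visible at query point: a=20 d=65 e=20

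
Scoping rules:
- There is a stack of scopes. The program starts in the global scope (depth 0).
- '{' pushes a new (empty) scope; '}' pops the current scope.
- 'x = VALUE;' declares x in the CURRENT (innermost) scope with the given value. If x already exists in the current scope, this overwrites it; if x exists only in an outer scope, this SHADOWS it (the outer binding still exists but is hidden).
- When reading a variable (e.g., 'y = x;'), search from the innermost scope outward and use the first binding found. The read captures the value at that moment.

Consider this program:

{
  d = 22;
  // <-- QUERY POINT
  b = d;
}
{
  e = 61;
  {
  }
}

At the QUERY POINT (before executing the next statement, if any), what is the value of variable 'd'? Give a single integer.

Step 1: enter scope (depth=1)
Step 2: declare d=22 at depth 1
Visible at query point: d=22

Answer: 22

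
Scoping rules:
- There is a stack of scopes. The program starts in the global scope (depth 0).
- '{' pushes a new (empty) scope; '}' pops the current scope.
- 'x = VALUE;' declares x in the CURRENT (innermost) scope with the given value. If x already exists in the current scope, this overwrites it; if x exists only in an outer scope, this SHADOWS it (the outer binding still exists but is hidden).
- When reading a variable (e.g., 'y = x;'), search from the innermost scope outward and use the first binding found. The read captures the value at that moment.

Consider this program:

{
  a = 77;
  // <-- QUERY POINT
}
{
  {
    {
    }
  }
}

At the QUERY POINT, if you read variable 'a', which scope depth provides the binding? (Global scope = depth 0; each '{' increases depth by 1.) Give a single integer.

Answer: 1

Derivation:
Step 1: enter scope (depth=1)
Step 2: declare a=77 at depth 1
Visible at query point: a=77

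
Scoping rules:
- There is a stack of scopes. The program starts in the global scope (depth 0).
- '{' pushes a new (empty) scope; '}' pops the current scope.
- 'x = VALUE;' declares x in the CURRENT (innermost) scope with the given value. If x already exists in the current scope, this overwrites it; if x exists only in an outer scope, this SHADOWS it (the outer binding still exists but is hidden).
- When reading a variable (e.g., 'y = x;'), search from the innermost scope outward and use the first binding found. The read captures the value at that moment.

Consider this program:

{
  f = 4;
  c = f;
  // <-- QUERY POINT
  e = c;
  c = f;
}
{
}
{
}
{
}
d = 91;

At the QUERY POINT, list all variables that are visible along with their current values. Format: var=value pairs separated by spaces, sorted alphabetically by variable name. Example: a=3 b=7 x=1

Answer: c=4 f=4

Derivation:
Step 1: enter scope (depth=1)
Step 2: declare f=4 at depth 1
Step 3: declare c=(read f)=4 at depth 1
Visible at query point: c=4 f=4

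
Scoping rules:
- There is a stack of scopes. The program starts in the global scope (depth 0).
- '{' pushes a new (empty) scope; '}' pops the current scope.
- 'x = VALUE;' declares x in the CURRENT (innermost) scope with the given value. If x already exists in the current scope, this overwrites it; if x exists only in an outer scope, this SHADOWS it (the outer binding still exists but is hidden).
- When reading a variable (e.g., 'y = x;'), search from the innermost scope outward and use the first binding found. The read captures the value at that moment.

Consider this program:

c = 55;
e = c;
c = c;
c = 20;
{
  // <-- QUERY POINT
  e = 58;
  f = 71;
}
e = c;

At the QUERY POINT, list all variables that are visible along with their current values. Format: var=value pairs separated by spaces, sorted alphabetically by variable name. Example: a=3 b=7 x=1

Answer: c=20 e=55

Derivation:
Step 1: declare c=55 at depth 0
Step 2: declare e=(read c)=55 at depth 0
Step 3: declare c=(read c)=55 at depth 0
Step 4: declare c=20 at depth 0
Step 5: enter scope (depth=1)
Visible at query point: c=20 e=55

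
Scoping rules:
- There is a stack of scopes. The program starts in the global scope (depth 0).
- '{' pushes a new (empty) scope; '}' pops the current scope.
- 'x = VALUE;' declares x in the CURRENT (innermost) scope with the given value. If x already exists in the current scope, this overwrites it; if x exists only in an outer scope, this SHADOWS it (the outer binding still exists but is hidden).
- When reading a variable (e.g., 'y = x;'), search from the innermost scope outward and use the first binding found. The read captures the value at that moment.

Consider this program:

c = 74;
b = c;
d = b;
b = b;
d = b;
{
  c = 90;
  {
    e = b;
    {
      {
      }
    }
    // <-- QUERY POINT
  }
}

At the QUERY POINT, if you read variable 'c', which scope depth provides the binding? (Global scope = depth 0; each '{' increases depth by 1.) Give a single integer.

Answer: 1

Derivation:
Step 1: declare c=74 at depth 0
Step 2: declare b=(read c)=74 at depth 0
Step 3: declare d=(read b)=74 at depth 0
Step 4: declare b=(read b)=74 at depth 0
Step 5: declare d=(read b)=74 at depth 0
Step 6: enter scope (depth=1)
Step 7: declare c=90 at depth 1
Step 8: enter scope (depth=2)
Step 9: declare e=(read b)=74 at depth 2
Step 10: enter scope (depth=3)
Step 11: enter scope (depth=4)
Step 12: exit scope (depth=3)
Step 13: exit scope (depth=2)
Visible at query point: b=74 c=90 d=74 e=74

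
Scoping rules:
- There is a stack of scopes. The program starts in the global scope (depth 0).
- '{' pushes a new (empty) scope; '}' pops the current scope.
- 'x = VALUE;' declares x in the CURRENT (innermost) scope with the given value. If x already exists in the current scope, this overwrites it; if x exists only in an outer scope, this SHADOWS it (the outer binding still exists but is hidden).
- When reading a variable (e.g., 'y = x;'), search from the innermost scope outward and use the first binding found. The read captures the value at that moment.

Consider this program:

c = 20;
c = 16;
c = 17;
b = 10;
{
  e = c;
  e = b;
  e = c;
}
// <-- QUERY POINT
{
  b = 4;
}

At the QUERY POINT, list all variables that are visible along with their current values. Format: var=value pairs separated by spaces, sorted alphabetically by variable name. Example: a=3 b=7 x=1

Answer: b=10 c=17

Derivation:
Step 1: declare c=20 at depth 0
Step 2: declare c=16 at depth 0
Step 3: declare c=17 at depth 0
Step 4: declare b=10 at depth 0
Step 5: enter scope (depth=1)
Step 6: declare e=(read c)=17 at depth 1
Step 7: declare e=(read b)=10 at depth 1
Step 8: declare e=(read c)=17 at depth 1
Step 9: exit scope (depth=0)
Visible at query point: b=10 c=17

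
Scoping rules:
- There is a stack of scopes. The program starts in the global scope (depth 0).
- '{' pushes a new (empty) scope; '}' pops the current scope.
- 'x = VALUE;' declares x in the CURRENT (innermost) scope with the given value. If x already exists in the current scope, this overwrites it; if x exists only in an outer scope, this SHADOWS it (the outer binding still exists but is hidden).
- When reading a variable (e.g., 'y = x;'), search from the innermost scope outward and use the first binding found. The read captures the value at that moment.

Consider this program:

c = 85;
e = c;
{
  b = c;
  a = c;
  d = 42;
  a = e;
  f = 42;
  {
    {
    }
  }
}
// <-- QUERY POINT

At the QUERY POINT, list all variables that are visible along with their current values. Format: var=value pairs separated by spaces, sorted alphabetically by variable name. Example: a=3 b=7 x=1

Step 1: declare c=85 at depth 0
Step 2: declare e=(read c)=85 at depth 0
Step 3: enter scope (depth=1)
Step 4: declare b=(read c)=85 at depth 1
Step 5: declare a=(read c)=85 at depth 1
Step 6: declare d=42 at depth 1
Step 7: declare a=(read e)=85 at depth 1
Step 8: declare f=42 at depth 1
Step 9: enter scope (depth=2)
Step 10: enter scope (depth=3)
Step 11: exit scope (depth=2)
Step 12: exit scope (depth=1)
Step 13: exit scope (depth=0)
Visible at query point: c=85 e=85

Answer: c=85 e=85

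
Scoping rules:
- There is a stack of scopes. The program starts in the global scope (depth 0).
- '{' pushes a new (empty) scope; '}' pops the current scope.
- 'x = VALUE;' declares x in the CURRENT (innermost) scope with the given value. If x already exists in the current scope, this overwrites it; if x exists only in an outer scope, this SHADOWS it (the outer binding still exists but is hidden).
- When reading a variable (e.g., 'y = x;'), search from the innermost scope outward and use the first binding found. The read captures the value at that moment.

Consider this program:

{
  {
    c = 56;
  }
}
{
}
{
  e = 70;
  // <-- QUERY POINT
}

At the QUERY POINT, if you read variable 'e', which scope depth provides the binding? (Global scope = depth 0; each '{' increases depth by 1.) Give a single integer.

Step 1: enter scope (depth=1)
Step 2: enter scope (depth=2)
Step 3: declare c=56 at depth 2
Step 4: exit scope (depth=1)
Step 5: exit scope (depth=0)
Step 6: enter scope (depth=1)
Step 7: exit scope (depth=0)
Step 8: enter scope (depth=1)
Step 9: declare e=70 at depth 1
Visible at query point: e=70

Answer: 1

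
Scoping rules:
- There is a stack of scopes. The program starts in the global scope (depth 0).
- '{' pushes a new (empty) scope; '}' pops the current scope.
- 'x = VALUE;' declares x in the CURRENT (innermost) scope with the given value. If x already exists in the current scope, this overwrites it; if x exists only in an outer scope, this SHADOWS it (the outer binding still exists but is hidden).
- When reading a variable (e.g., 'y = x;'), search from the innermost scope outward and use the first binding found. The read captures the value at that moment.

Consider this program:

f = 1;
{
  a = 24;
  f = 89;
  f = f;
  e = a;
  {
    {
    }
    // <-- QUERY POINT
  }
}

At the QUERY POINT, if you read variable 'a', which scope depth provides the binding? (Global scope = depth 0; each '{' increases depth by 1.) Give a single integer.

Step 1: declare f=1 at depth 0
Step 2: enter scope (depth=1)
Step 3: declare a=24 at depth 1
Step 4: declare f=89 at depth 1
Step 5: declare f=(read f)=89 at depth 1
Step 6: declare e=(read a)=24 at depth 1
Step 7: enter scope (depth=2)
Step 8: enter scope (depth=3)
Step 9: exit scope (depth=2)
Visible at query point: a=24 e=24 f=89

Answer: 1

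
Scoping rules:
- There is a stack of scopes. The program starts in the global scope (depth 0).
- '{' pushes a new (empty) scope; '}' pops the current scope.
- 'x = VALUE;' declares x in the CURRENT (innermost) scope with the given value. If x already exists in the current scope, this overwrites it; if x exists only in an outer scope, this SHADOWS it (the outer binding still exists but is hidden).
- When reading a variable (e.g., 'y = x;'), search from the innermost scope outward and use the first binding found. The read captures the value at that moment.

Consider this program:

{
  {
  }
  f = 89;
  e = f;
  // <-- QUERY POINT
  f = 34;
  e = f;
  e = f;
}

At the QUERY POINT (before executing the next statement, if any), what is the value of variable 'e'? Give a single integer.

Answer: 89

Derivation:
Step 1: enter scope (depth=1)
Step 2: enter scope (depth=2)
Step 3: exit scope (depth=1)
Step 4: declare f=89 at depth 1
Step 5: declare e=(read f)=89 at depth 1
Visible at query point: e=89 f=89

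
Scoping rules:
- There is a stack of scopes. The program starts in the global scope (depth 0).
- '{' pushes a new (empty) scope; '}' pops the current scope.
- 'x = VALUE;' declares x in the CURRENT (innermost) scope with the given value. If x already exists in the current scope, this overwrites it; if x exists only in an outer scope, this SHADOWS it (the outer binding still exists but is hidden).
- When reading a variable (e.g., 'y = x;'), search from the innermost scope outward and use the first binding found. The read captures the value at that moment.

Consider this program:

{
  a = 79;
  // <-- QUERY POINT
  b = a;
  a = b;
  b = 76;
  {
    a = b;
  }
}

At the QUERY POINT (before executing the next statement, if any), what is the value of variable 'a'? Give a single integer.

Step 1: enter scope (depth=1)
Step 2: declare a=79 at depth 1
Visible at query point: a=79

Answer: 79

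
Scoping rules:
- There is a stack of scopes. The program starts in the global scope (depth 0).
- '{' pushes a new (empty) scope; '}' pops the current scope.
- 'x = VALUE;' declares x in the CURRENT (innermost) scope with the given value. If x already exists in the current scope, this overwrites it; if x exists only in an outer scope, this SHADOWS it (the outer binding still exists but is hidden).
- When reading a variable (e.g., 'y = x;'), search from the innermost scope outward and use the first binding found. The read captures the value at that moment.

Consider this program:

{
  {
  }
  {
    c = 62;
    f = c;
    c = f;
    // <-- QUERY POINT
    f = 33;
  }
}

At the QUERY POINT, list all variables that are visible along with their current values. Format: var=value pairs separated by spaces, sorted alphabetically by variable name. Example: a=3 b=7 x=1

Answer: c=62 f=62

Derivation:
Step 1: enter scope (depth=1)
Step 2: enter scope (depth=2)
Step 3: exit scope (depth=1)
Step 4: enter scope (depth=2)
Step 5: declare c=62 at depth 2
Step 6: declare f=(read c)=62 at depth 2
Step 7: declare c=(read f)=62 at depth 2
Visible at query point: c=62 f=62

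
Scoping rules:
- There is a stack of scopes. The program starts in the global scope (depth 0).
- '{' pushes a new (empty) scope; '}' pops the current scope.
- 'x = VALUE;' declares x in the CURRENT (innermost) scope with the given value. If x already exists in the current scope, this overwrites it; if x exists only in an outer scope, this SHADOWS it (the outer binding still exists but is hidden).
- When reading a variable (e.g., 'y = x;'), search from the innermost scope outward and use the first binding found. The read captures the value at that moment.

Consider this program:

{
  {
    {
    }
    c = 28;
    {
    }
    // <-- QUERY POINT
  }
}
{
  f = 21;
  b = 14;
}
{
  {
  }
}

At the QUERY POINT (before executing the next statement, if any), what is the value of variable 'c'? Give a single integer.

Answer: 28

Derivation:
Step 1: enter scope (depth=1)
Step 2: enter scope (depth=2)
Step 3: enter scope (depth=3)
Step 4: exit scope (depth=2)
Step 5: declare c=28 at depth 2
Step 6: enter scope (depth=3)
Step 7: exit scope (depth=2)
Visible at query point: c=28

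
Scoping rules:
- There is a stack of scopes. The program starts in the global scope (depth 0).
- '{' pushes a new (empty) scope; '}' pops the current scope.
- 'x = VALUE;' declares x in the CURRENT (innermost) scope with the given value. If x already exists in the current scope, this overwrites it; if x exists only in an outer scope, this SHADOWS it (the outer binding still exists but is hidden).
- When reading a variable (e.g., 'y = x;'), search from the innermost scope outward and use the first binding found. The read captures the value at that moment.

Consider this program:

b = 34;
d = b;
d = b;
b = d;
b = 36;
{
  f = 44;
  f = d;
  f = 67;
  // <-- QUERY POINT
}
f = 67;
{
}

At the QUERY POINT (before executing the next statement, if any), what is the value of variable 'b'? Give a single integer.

Answer: 36

Derivation:
Step 1: declare b=34 at depth 0
Step 2: declare d=(read b)=34 at depth 0
Step 3: declare d=(read b)=34 at depth 0
Step 4: declare b=(read d)=34 at depth 0
Step 5: declare b=36 at depth 0
Step 6: enter scope (depth=1)
Step 7: declare f=44 at depth 1
Step 8: declare f=(read d)=34 at depth 1
Step 9: declare f=67 at depth 1
Visible at query point: b=36 d=34 f=67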